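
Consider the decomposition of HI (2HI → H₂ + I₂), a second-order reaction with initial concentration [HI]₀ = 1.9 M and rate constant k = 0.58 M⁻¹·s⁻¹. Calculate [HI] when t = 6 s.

0.2496 M

Step 1: For a second-order reaction: 1/[HI] = 1/[HI]₀ + kt
Step 2: 1/[HI] = 1/1.9 + 0.58 × 6
Step 3: 1/[HI] = 0.5263 + 3.48 = 4.006
Step 4: [HI] = 1/4.006 = 0.2496 M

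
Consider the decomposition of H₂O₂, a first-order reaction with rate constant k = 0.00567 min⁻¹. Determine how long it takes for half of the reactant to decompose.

122.2 min

Step 1: For a first-order reaction, t₁/₂ = ln(2)/k
Step 2: t₁/₂ = ln(2)/0.00567
Step 3: t₁/₂ = 0.6931/0.00567 = 122.2 min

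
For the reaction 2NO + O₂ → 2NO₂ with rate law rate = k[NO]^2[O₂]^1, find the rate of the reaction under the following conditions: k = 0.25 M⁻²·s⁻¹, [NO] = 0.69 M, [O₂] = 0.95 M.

0.1131 M/s

Step 1: The rate law is rate = k[NO]^2[O₂]^1
Step 2: Substitute: rate = 0.25 × (0.69)^2 × (0.95)^1
Step 3: rate = 0.25 × 0.4761 × 0.95 = 0.113074 M/s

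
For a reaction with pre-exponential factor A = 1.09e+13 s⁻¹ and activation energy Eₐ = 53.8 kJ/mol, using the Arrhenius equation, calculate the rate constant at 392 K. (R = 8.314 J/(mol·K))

7.38e+05 s⁻¹

Step 1: Use the Arrhenius equation: k = A × exp(-Eₐ/RT)
Step 2: Convert Eₐ to J/mol: 53.8 kJ/mol = 53800 J/mol
Step 3: Calculate the exponent: -Eₐ/(RT) = -53800/(8.314 × 392) = -16.50769
Step 4: k = 1.09e+13 × exp(-16.50769)
Step 5: k = 1.09e+13 × 6.77332e-08 = 7.3829e+05 s⁻¹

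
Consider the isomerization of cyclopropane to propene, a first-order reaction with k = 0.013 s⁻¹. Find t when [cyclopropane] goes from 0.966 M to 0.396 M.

68.6 s

Step 1: For first-order: t = ln([cyclopropane]₀/[cyclopropane])/k
Step 2: t = ln(0.966/0.396)/0.013
Step 3: t = ln(2.439)/0.013
Step 4: t = 0.8917/0.013 = 68.6 s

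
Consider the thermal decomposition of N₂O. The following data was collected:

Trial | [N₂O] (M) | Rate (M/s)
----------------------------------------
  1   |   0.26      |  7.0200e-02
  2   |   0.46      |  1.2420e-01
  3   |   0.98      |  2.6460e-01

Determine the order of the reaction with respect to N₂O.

first order (1)

Step 1: Compare trials to find order n where rate₂/rate₁ = ([N₂O]₂/[N₂O]₁)^n
Step 2: rate₂/rate₁ = 1.2420e-01/7.0200e-02 = 1.769
Step 3: [N₂O]₂/[N₂O]₁ = 0.46/0.26 = 1.769
Step 4: n = ln(1.769)/ln(1.769) = 1.00 ≈ 1
Step 5: The reaction is first order in N₂O.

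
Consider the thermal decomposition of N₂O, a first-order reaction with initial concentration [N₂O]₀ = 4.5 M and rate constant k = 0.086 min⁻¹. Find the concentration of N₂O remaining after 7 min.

2.465 M

Step 1: For a first-order reaction: [N₂O] = [N₂O]₀ × e^(-kt)
Step 2: [N₂O] = 4.5 × e^(-0.086 × 7)
Step 3: [N₂O] = 4.5 × e^(-0.602)
Step 4: [N₂O] = 4.5 × 0.547715 = 2.465 M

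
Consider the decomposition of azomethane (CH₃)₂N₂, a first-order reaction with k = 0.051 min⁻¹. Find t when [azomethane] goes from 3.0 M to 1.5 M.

13.59 min

Step 1: For first-order: t = ln([azomethane]₀/[azomethane])/k
Step 2: t = ln(3.0/1.5)/0.051
Step 3: t = ln(2)/0.051
Step 4: t = 0.6931/0.051 = 13.59 min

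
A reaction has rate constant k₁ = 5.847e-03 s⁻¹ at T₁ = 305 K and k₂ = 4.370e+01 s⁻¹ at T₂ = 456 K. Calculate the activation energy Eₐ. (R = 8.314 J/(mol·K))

68.3 kJ/mol

Step 1: Use the two-temperature Arrhenius form: ln(k₂/k₁) = -Eₐ/R × (1/T₂ - 1/T₁)
Step 2: ln(k₂/k₁) = ln(4.370e+01/5.847e-03) = ln(7473.92) = 8.91917
Step 3: 1/T₂ - 1/T₁ = 1/456 - 1/305 = -1.085706e-03 K⁻¹
Step 4: Eₐ = -R × ln(k₂/k₁) / (1/T₂ - 1/T₁) = -8.314 × 8.91917 / -1.085706e-03
Step 5: Eₐ = 6.8300e+04 J/mol = 68.3 kJ/mol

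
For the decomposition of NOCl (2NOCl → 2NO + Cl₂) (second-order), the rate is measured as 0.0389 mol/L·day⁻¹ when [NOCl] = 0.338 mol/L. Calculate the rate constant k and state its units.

0.3405 (mol/L)⁻¹·day⁻¹

Step 1: rate = k[NOCl]^2, so k = rate / [NOCl]^2.
Step 2: k = 0.0389 / (0.338)^2 = 0.0389 / 0.1142.
Step 3: k = 0.3405 (mol/L)⁻¹·day⁻¹.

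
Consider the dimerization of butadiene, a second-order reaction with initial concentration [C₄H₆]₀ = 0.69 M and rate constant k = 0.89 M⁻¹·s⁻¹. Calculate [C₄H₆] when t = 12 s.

0.08245 M

Step 1: For a second-order reaction: 1/[C₄H₆] = 1/[C₄H₆]₀ + kt
Step 2: 1/[C₄H₆] = 1/0.69 + 0.89 × 12
Step 3: 1/[C₄H₆] = 1.449 + 10.68 = 12.13
Step 4: [C₄H₆] = 1/12.13 = 0.08245 M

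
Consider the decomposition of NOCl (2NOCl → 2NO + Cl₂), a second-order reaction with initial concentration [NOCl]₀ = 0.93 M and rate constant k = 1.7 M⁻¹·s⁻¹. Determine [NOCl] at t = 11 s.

0.05057 M

Step 1: For a second-order reaction: 1/[NOCl] = 1/[NOCl]₀ + kt
Step 2: 1/[NOCl] = 1/0.93 + 1.7 × 11
Step 3: 1/[NOCl] = 1.075 + 18.7 = 19.78
Step 4: [NOCl] = 1/19.78 = 0.05057 M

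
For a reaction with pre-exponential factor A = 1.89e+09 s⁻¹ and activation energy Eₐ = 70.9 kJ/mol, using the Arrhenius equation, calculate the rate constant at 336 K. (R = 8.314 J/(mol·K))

1.79e-02 s⁻¹

Step 1: Use the Arrhenius equation: k = A × exp(-Eₐ/RT)
Step 2: Convert Eₐ to J/mol: 70.9 kJ/mol = 70900 J/mol
Step 3: Calculate the exponent: -Eₐ/(RT) = -70900/(8.314 × 336) = -25.38031
Step 4: k = 1.89e+09 × exp(-25.38031)
Step 5: k = 1.89e+09 × 9.49449e-12 = 1.7945e-02 s⁻¹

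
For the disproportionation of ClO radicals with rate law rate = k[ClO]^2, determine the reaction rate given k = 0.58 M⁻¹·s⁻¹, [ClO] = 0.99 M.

0.5685 M/s

Step 1: Identify the rate law: rate = k[ClO]^2
Step 2: Substitute values: rate = 0.58 × (0.99)^2
Step 3: Calculate: rate = 0.58 × 0.9801 = 0.568458 M/s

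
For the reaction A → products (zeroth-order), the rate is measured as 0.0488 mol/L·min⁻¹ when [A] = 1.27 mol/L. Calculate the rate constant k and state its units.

0.0488 mol/L·min⁻¹

Step 1: For a zeroth-order reaction, rate = k (independent of concentration).
Step 2: k = rate = 0.0488 mol/L·min⁻¹.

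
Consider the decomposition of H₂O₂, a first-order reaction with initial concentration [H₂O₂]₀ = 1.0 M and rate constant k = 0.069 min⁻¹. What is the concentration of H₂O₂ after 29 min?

0.1352 M

Step 1: For a first-order reaction: [H₂O₂] = [H₂O₂]₀ × e^(-kt)
Step 2: [H₂O₂] = 1.0 × e^(-0.069 × 29)
Step 3: [H₂O₂] = 1.0 × e^(-2.001)
Step 4: [H₂O₂] = 1.0 × 0.1352 = 0.1352 M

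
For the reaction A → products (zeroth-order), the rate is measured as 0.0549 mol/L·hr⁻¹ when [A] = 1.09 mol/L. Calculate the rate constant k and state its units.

0.0549 mol/L·hr⁻¹

Step 1: For a zeroth-order reaction, rate = k (independent of concentration).
Step 2: k = rate = 0.0549 mol/L·hr⁻¹.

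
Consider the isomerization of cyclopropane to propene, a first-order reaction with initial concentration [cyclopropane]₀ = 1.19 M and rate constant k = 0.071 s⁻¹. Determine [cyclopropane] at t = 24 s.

0.2165 M

Step 1: For a first-order reaction: [cyclopropane] = [cyclopropane]₀ × e^(-kt)
Step 2: [cyclopropane] = 1.19 × e^(-0.071 × 24)
Step 3: [cyclopropane] = 1.19 × e^(-1.704)
Step 4: [cyclopropane] = 1.19 × 0.181954 = 0.2165 M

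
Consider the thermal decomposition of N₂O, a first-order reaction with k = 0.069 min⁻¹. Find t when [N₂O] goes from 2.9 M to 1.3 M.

11.63 min

Step 1: For first-order: t = ln([N₂O]₀/[N₂O])/k
Step 2: t = ln(2.9/1.3)/0.069
Step 3: t = ln(2.231)/0.069
Step 4: t = 0.8023/0.069 = 11.63 min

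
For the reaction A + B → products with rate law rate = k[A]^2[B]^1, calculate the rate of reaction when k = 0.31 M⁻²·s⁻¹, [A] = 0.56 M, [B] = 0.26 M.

0.02528 M/s

Step 1: The rate law is rate = k[A]^2[B]^1
Step 2: Substitute: rate = 0.31 × (0.56)^2 × (0.26)^1
Step 3: rate = 0.31 × 0.3136 × 0.26 = 0.0252762 M/s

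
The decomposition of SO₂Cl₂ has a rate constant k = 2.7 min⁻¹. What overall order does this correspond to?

first order (1)

Step 1: The units of k for an nth-order reaction are (concentration)^(1-n)·(time)⁻¹.
Step 2: Here k has units min⁻¹, so the concentration exponent is 0.
Step 3: 1 - n = 0 ⇒ n = 1. The reaction is first order.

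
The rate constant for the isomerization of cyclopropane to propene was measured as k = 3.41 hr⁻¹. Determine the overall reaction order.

first order (1)

Step 1: The units of k for an nth-order reaction are (concentration)^(1-n)·(time)⁻¹.
Step 2: Here k has units hr⁻¹, so the concentration exponent is 0.
Step 3: 1 - n = 0 ⇒ n = 1. The reaction is first order.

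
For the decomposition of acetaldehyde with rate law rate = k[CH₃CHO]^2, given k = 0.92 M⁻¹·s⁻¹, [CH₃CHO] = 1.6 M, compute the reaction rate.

2.355 M/s

Step 1: Identify the rate law: rate = k[CH₃CHO]^2
Step 2: Substitute values: rate = 0.92 × (1.6)^2
Step 3: Calculate: rate = 0.92 × 2.56 = 2.3552 M/s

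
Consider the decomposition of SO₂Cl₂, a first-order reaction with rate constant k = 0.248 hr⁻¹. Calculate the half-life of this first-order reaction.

2.795 hr

Step 1: For a first-order reaction, t₁/₂ = ln(2)/k
Step 2: t₁/₂ = ln(2)/0.248
Step 3: t₁/₂ = 0.6931/0.248 = 2.795 hr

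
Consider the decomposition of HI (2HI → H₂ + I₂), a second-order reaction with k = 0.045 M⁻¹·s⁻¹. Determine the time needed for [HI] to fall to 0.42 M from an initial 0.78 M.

24.42 s

Step 1: For second-order: t = (1/[HI] - 1/[HI]₀)/k
Step 2: t = (1/0.42 - 1/0.78)/0.045
Step 3: t = (2.381 - 1.282)/0.045
Step 4: t = 1.099/0.045 = 24.42 s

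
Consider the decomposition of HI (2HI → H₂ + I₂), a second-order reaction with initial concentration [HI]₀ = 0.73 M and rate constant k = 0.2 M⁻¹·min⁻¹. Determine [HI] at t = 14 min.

0.2398 M

Step 1: For a second-order reaction: 1/[HI] = 1/[HI]₀ + kt
Step 2: 1/[HI] = 1/0.73 + 0.2 × 14
Step 3: 1/[HI] = 1.37 + 2.8 = 4.17
Step 4: [HI] = 1/4.17 = 0.2398 M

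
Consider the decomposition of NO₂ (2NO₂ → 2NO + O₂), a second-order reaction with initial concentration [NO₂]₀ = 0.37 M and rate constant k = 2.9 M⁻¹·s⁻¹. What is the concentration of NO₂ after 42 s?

0.008032 M

Step 1: For a second-order reaction: 1/[NO₂] = 1/[NO₂]₀ + kt
Step 2: 1/[NO₂] = 1/0.37 + 2.9 × 42
Step 3: 1/[NO₂] = 2.703 + 121.8 = 124.5
Step 4: [NO₂] = 1/124.5 = 0.008032 M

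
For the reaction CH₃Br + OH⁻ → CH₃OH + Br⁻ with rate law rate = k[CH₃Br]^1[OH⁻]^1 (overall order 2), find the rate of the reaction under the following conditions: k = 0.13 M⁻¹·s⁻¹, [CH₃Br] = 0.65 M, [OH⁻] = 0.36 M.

0.03042 M/s

Step 1: The rate law is rate = k[CH₃Br]^1[OH⁻]^1, overall order = 1+1 = 2
Step 2: Substitute values: rate = 0.13 × (0.65)^1 × (0.36)^1
Step 3: rate = 0.13 × 0.65 × 0.36 = 0.03042 M/s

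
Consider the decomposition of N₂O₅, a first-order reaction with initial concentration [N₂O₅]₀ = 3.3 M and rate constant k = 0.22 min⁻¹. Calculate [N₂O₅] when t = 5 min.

1.098 M

Step 1: For a first-order reaction: [N₂O₅] = [N₂O₅]₀ × e^(-kt)
Step 2: [N₂O₅] = 3.3 × e^(-0.22 × 5)
Step 3: [N₂O₅] = 3.3 × e^(-1.1)
Step 4: [N₂O₅] = 3.3 × 0.332871 = 1.098 M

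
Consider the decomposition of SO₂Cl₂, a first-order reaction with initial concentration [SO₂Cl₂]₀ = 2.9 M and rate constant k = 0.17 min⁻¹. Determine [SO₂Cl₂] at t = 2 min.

2.064 M

Step 1: For a first-order reaction: [SO₂Cl₂] = [SO₂Cl₂]₀ × e^(-kt)
Step 2: [SO₂Cl₂] = 2.9 × e^(-0.17 × 2)
Step 3: [SO₂Cl₂] = 2.9 × e^(-0.34)
Step 4: [SO₂Cl₂] = 2.9 × 0.71177 = 2.064 M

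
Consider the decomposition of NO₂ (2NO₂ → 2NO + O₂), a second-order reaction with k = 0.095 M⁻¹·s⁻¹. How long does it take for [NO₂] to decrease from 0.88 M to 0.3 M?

23.13 s

Step 1: For second-order: t = (1/[NO₂] - 1/[NO₂]₀)/k
Step 2: t = (1/0.3 - 1/0.88)/0.095
Step 3: t = (3.333 - 1.136)/0.095
Step 4: t = 2.197/0.095 = 23.13 s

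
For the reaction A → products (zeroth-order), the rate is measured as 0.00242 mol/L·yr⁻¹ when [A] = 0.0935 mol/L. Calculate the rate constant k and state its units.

0.00242 mol/L·yr⁻¹

Step 1: For a zeroth-order reaction, rate = k (independent of concentration).
Step 2: k = rate = 0.00242 mol/L·yr⁻¹.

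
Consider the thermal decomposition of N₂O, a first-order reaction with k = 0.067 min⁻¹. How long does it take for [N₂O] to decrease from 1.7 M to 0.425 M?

20.69 min

Step 1: For first-order: t = ln([N₂O]₀/[N₂O])/k
Step 2: t = ln(1.7/0.425)/0.067
Step 3: t = ln(4)/0.067
Step 4: t = 1.386/0.067 = 20.69 min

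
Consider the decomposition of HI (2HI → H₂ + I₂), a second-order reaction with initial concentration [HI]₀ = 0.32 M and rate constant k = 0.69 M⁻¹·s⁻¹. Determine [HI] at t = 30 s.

0.04197 M

Step 1: For a second-order reaction: 1/[HI] = 1/[HI]₀ + kt
Step 2: 1/[HI] = 1/0.32 + 0.69 × 30
Step 3: 1/[HI] = 3.125 + 20.7 = 23.82
Step 4: [HI] = 1/23.82 = 0.04197 M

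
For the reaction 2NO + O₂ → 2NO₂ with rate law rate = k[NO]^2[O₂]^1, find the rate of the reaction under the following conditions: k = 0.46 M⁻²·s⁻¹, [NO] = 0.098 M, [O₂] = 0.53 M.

0.002341 M/s

Step 1: The rate law is rate = k[NO]^2[O₂]^1
Step 2: Substitute: rate = 0.46 × (0.098)^2 × (0.53)^1
Step 3: rate = 0.46 × 0.009604 × 0.53 = 0.00234146 M/s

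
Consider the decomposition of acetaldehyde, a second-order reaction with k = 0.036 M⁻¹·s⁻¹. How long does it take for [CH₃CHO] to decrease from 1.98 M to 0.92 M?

16.16 s

Step 1: For second-order: t = (1/[CH₃CHO] - 1/[CH₃CHO]₀)/k
Step 2: t = (1/0.92 - 1/1.98)/0.036
Step 3: t = (1.087 - 0.5051)/0.036
Step 4: t = 0.5819/0.036 = 16.16 s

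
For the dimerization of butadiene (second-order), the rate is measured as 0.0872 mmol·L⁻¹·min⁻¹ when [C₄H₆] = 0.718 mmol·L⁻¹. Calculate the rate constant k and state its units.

0.1691 (mmol·L⁻¹)⁻¹·min⁻¹

Step 1: rate = k[C₄H₆]^2, so k = rate / [C₄H₆]^2.
Step 2: k = 0.0872 / (0.718)^2 = 0.0872 / 0.5155.
Step 3: k = 0.1691 (mmol·L⁻¹)⁻¹·min⁻¹.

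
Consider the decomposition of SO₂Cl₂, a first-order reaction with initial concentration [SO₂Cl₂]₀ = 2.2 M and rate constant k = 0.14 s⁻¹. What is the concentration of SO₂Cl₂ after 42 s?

0.006149 M

Step 1: For a first-order reaction: [SO₂Cl₂] = [SO₂Cl₂]₀ × e^(-kt)
Step 2: [SO₂Cl₂] = 2.2 × e^(-0.14 × 42)
Step 3: [SO₂Cl₂] = 2.2 × e^(-5.88)
Step 4: [SO₂Cl₂] = 2.2 × 0.00279479 = 0.006149 M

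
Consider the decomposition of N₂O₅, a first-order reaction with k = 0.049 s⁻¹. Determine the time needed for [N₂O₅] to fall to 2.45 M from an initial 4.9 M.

14.15 s

Step 1: For first-order: t = ln([N₂O₅]₀/[N₂O₅])/k
Step 2: t = ln(4.9/2.45)/0.049
Step 3: t = ln(2)/0.049
Step 4: t = 0.6931/0.049 = 14.15 s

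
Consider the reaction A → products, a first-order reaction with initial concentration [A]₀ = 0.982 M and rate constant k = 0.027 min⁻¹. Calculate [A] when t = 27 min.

0.4737 M

Step 1: For a first-order reaction: [A] = [A]₀ × e^(-kt)
Step 2: [A] = 0.982 × e^(-0.027 × 27)
Step 3: [A] = 0.982 × e^(-0.729)
Step 4: [A] = 0.982 × 0.482391 = 0.4737 M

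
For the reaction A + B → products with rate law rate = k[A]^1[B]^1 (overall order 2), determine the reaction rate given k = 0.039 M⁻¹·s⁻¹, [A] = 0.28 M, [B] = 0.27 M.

0.002948 M/s

Step 1: The rate law is rate = k[A]^1[B]^1, overall order = 1+1 = 2
Step 2: Substitute values: rate = 0.039 × (0.28)^1 × (0.27)^1
Step 3: rate = 0.039 × 0.28 × 0.27 = 0.0029484 M/s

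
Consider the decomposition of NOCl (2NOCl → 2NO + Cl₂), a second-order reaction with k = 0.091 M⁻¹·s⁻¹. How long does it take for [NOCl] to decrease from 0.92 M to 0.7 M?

3.754 s

Step 1: For second-order: t = (1/[NOCl] - 1/[NOCl]₀)/k
Step 2: t = (1/0.7 - 1/0.92)/0.091
Step 3: t = (1.429 - 1.087)/0.091
Step 4: t = 0.3416/0.091 = 3.754 s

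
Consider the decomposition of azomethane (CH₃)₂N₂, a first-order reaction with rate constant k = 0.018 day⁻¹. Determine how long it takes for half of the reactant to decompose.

38.51 day

Step 1: For a first-order reaction, t₁/₂ = ln(2)/k
Step 2: t₁/₂ = ln(2)/0.018
Step 3: t₁/₂ = 0.6931/0.018 = 38.51 day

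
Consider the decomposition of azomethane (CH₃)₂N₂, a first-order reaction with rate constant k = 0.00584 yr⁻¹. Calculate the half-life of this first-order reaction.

118.7 yr

Step 1: For a first-order reaction, t₁/₂ = ln(2)/k
Step 2: t₁/₂ = ln(2)/0.00584
Step 3: t₁/₂ = 0.6931/0.00584 = 118.7 yr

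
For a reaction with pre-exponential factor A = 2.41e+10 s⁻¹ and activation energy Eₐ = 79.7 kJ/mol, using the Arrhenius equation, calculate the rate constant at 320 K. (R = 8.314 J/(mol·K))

2.35e-03 s⁻¹

Step 1: Use the Arrhenius equation: k = A × exp(-Eₐ/RT)
Step 2: Convert Eₐ to J/mol: 79.7 kJ/mol = 79700 J/mol
Step 3: Calculate the exponent: -Eₐ/(RT) = -79700/(8.314 × 320) = -29.95700
Step 4: k = 2.41e+10 × exp(-29.95700)
Step 5: k = 2.41e+10 × 9.76878e-14 = 2.3543e-03 s⁻¹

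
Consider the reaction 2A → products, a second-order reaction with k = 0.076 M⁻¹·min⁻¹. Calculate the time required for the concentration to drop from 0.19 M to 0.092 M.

73.77 min

Step 1: For second-order: t = (1/[A] - 1/[A]₀)/k
Step 2: t = (1/0.092 - 1/0.19)/0.076
Step 3: t = (10.87 - 5.263)/0.076
Step 4: t = 5.606/0.076 = 73.77 min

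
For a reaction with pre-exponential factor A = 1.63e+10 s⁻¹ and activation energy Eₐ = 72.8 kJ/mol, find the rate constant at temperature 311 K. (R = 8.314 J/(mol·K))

9.65e-03 s⁻¹

Step 1: Use the Arrhenius equation: k = A × exp(-Eₐ/RT)
Step 2: Convert Eₐ to J/mol: 72.8 kJ/mol = 72800 J/mol
Step 3: Calculate the exponent: -Eₐ/(RT) = -72800/(8.314 × 311) = -28.15535
Step 4: k = 1.63e+10 × exp(-28.15535)
Step 5: k = 1.63e+10 × 5.91952e-13 = 9.6488e-03 s⁻¹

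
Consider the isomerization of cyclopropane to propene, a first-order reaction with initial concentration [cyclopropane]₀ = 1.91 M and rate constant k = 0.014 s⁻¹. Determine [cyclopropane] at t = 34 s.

1.187 M

Step 1: For a first-order reaction: [cyclopropane] = [cyclopropane]₀ × e^(-kt)
Step 2: [cyclopropane] = 1.91 × e^(-0.014 × 34)
Step 3: [cyclopropane] = 1.91 × e^(-0.476)
Step 4: [cyclopropane] = 1.91 × 0.621263 = 1.187 M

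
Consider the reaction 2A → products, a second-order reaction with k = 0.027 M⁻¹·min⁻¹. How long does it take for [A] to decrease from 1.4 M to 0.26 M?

116 min

Step 1: For second-order: t = (1/[A] - 1/[A]₀)/k
Step 2: t = (1/0.26 - 1/1.4)/0.027
Step 3: t = (3.846 - 0.7143)/0.027
Step 4: t = 3.132/0.027 = 116 min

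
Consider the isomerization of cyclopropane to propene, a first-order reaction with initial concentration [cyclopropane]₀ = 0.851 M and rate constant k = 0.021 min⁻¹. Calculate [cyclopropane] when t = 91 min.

0.1259 M

Step 1: For a first-order reaction: [cyclopropane] = [cyclopropane]₀ × e^(-kt)
Step 2: [cyclopropane] = 0.851 × e^(-0.021 × 91)
Step 3: [cyclopropane] = 0.851 × e^(-1.911)
Step 4: [cyclopropane] = 0.851 × 0.147932 = 0.1259 M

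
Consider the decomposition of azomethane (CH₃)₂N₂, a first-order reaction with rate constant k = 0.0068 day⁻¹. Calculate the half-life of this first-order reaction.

101.9 day

Step 1: For a first-order reaction, t₁/₂ = ln(2)/k
Step 2: t₁/₂ = ln(2)/0.0068
Step 3: t₁/₂ = 0.6931/0.0068 = 101.9 day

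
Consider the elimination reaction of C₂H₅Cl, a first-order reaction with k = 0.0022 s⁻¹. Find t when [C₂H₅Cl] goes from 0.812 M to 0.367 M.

361 s

Step 1: For first-order: t = ln([C₂H₅Cl]₀/[C₂H₅Cl])/k
Step 2: t = ln(0.812/0.367)/0.0022
Step 3: t = ln(2.213)/0.0022
Step 4: t = 0.7941/0.0022 = 361 s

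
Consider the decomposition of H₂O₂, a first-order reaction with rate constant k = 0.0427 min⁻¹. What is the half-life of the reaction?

16.23 min

Step 1: For a first-order reaction, t₁/₂ = ln(2)/k
Step 2: t₁/₂ = ln(2)/0.0427
Step 3: t₁/₂ = 0.6931/0.0427 = 16.23 min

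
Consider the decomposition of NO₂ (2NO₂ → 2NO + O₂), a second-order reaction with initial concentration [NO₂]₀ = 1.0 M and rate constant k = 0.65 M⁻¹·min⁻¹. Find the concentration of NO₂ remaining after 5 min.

0.2353 M

Step 1: For a second-order reaction: 1/[NO₂] = 1/[NO₂]₀ + kt
Step 2: 1/[NO₂] = 1/1.0 + 0.65 × 5
Step 3: 1/[NO₂] = 1 + 3.25 = 4.25
Step 4: [NO₂] = 1/4.25 = 0.2353 M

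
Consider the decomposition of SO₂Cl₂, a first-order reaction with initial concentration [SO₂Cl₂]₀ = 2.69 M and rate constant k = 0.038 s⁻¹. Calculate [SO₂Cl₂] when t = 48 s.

0.4341 M

Step 1: For a first-order reaction: [SO₂Cl₂] = [SO₂Cl₂]₀ × e^(-kt)
Step 2: [SO₂Cl₂] = 2.69 × e^(-0.038 × 48)
Step 3: [SO₂Cl₂] = 2.69 × e^(-1.824)
Step 4: [SO₂Cl₂] = 2.69 × 0.161379 = 0.4341 M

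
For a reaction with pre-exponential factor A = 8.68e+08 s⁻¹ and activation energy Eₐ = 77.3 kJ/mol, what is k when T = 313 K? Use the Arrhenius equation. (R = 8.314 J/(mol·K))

1.09e-04 s⁻¹

Step 1: Use the Arrhenius equation: k = A × exp(-Eₐ/RT)
Step 2: Convert Eₐ to J/mol: 77.3 kJ/mol = 77300 J/mol
Step 3: Calculate the exponent: -Eₐ/(RT) = -77300/(8.314 × 313) = -29.70470
Step 4: k = 8.68e+08 × exp(-29.70470)
Step 5: k = 8.68e+08 × 1.25722e-13 = 1.0913e-04 s⁻¹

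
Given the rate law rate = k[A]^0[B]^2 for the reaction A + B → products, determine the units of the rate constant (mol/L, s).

(mol/L)⁻¹·s⁻¹

Step 1: Overall order = 0 + 2 = 2.
Step 2: rate has units mol/L·s⁻¹; [A]^0[B]^2 has units (mol/L)^2.
Step 3: k = rate/([A]^0[B]^2), so units of k = (mol/L)^(1-2)·s⁻¹ = (mol/L)⁻¹·s⁻¹.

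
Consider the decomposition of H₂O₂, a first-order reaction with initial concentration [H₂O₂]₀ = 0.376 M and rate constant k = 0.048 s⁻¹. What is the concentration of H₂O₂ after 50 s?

0.03411 M

Step 1: For a first-order reaction: [H₂O₂] = [H₂O₂]₀ × e^(-kt)
Step 2: [H₂O₂] = 0.376 × e^(-0.048 × 50)
Step 3: [H₂O₂] = 0.376 × e^(-2.4)
Step 4: [H₂O₂] = 0.376 × 0.090718 = 0.03411 M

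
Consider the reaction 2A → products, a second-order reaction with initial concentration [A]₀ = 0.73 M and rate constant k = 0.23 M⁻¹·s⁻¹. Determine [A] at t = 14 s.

0.2179 M

Step 1: For a second-order reaction: 1/[A] = 1/[A]₀ + kt
Step 2: 1/[A] = 1/0.73 + 0.23 × 14
Step 3: 1/[A] = 1.37 + 3.22 = 4.59
Step 4: [A] = 1/4.59 = 0.2179 M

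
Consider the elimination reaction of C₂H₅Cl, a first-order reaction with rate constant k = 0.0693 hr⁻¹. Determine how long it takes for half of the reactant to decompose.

10 hr

Step 1: For a first-order reaction, t₁/₂ = ln(2)/k
Step 2: t₁/₂ = ln(2)/0.0693
Step 3: t₁/₂ = 0.6931/0.0693 = 10 hr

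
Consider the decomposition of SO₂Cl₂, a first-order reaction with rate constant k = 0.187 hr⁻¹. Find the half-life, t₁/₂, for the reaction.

3.707 hr

Step 1: For a first-order reaction, t₁/₂ = ln(2)/k
Step 2: t₁/₂ = ln(2)/0.187
Step 3: t₁/₂ = 0.6931/0.187 = 3.707 hr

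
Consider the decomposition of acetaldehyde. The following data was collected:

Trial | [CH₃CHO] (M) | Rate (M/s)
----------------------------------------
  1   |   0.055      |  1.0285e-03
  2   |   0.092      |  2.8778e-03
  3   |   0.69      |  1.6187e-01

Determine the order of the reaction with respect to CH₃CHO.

second order (2)

Step 1: Compare trials to find order n where rate₂/rate₁ = ([CH₃CHO]₂/[CH₃CHO]₁)^n
Step 2: rate₂/rate₁ = 2.8778e-03/1.0285e-03 = 2.798
Step 3: [CH₃CHO]₂/[CH₃CHO]₁ = 0.092/0.055 = 1.673
Step 4: n = ln(2.798)/ln(1.673) = 2.00 ≈ 2
Step 5: The reaction is second order in CH₃CHO.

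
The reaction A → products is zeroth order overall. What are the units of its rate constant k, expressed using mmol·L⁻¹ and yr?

mmol·L⁻¹·yr⁻¹

Step 1: For overall order n, rate = k × (concentration)^n.
Step 2: Rate has units mmol·L⁻¹·yr⁻¹; concentration term has units (mmol·L⁻¹)^0.
Step 3: k = rate / (concentration)^n, so units of k = (mmol·L⁻¹)^(1-0)·yr⁻¹ = mmol·L⁻¹·yr⁻¹.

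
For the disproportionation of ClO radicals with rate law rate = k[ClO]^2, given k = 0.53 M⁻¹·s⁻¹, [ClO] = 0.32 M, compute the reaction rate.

0.05427 M/s

Step 1: Identify the rate law: rate = k[ClO]^2
Step 2: Substitute values: rate = 0.53 × (0.32)^2
Step 3: Calculate: rate = 0.53 × 0.1024 = 0.054272 M/s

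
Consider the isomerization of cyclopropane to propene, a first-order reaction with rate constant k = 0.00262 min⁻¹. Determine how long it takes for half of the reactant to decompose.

264.6 min

Step 1: For a first-order reaction, t₁/₂ = ln(2)/k
Step 2: t₁/₂ = ln(2)/0.00262
Step 3: t₁/₂ = 0.6931/0.00262 = 264.6 min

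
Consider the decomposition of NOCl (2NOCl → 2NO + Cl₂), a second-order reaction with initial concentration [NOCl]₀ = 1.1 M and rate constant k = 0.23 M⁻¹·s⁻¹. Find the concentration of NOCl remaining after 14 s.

0.2422 M

Step 1: For a second-order reaction: 1/[NOCl] = 1/[NOCl]₀ + kt
Step 2: 1/[NOCl] = 1/1.1 + 0.23 × 14
Step 3: 1/[NOCl] = 0.9091 + 3.22 = 4.129
Step 4: [NOCl] = 1/4.129 = 0.2422 M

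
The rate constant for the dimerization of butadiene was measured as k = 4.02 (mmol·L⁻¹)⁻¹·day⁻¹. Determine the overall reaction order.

second order (2)

Step 1: The units of k for an nth-order reaction are (concentration)^(1-n)·(time)⁻¹.
Step 2: Here k has units (mmol·L⁻¹)⁻¹·day⁻¹, so the concentration exponent is -1.
Step 3: 1 - n = -1 ⇒ n = 2. The reaction is second order.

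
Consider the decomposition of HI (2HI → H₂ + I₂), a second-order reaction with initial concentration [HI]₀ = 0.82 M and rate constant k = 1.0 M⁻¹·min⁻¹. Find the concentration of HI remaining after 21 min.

0.04501 M

Step 1: For a second-order reaction: 1/[HI] = 1/[HI]₀ + kt
Step 2: 1/[HI] = 1/0.82 + 1.0 × 21
Step 3: 1/[HI] = 1.22 + 21 = 22.22
Step 4: [HI] = 1/22.22 = 0.04501 M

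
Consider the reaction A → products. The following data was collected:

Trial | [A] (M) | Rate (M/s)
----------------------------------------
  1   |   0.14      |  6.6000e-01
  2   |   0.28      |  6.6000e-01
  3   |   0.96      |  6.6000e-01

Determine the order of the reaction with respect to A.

zeroth order (0)

Step 1: Compare trials - when concentration changes, rate stays constant.
Step 2: rate₂/rate₁ = 6.6000e-01/6.6000e-01 = 1
Step 3: [A]₂/[A]₁ = 0.28/0.14 = 2
Step 4: Since rate ratio ≈ (conc ratio)^0, the reaction is zeroth order.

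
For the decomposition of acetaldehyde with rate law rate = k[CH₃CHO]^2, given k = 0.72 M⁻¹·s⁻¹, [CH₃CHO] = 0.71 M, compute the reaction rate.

0.363 M/s

Step 1: Identify the rate law: rate = k[CH₃CHO]^2
Step 2: Substitute values: rate = 0.72 × (0.71)^2
Step 3: Calculate: rate = 0.72 × 0.5041 = 0.362952 M/s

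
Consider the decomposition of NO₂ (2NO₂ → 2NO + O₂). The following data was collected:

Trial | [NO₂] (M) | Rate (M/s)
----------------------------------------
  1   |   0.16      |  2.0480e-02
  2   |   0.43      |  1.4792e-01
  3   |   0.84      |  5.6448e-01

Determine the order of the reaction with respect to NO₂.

second order (2)

Step 1: Compare trials to find order n where rate₂/rate₁ = ([NO₂]₂/[NO₂]₁)^n
Step 2: rate₂/rate₁ = 1.4792e-01/2.0480e-02 = 7.223
Step 3: [NO₂]₂/[NO₂]₁ = 0.43/0.16 = 2.688
Step 4: n = ln(7.223)/ln(2.688) = 2.00 ≈ 2
Step 5: The reaction is second order in NO₂.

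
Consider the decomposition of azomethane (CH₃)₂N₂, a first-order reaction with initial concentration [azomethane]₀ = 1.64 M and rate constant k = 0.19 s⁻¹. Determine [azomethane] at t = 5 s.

0.6343 M

Step 1: For a first-order reaction: [azomethane] = [azomethane]₀ × e^(-kt)
Step 2: [azomethane] = 1.64 × e^(-0.19 × 5)
Step 3: [azomethane] = 1.64 × e^(-0.95)
Step 4: [azomethane] = 1.64 × 0.386741 = 0.6343 M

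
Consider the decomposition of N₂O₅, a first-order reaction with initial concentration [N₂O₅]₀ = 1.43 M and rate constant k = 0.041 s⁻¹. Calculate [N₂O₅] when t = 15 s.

0.7731 M

Step 1: For a first-order reaction: [N₂O₅] = [N₂O₅]₀ × e^(-kt)
Step 2: [N₂O₅] = 1.43 × e^(-0.041 × 15)
Step 3: [N₂O₅] = 1.43 × e^(-0.615)
Step 4: [N₂O₅] = 1.43 × 0.540641 = 0.7731 M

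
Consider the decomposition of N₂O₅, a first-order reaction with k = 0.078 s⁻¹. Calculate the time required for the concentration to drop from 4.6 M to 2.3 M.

8.887 s

Step 1: For first-order: t = ln([N₂O₅]₀/[N₂O₅])/k
Step 2: t = ln(4.6/2.3)/0.078
Step 3: t = ln(2)/0.078
Step 4: t = 0.6931/0.078 = 8.887 s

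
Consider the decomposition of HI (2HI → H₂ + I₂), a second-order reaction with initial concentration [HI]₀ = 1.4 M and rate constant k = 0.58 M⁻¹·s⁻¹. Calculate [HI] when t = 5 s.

0.2767 M

Step 1: For a second-order reaction: 1/[HI] = 1/[HI]₀ + kt
Step 2: 1/[HI] = 1/1.4 + 0.58 × 5
Step 3: 1/[HI] = 0.7143 + 2.9 = 3.614
Step 4: [HI] = 1/3.614 = 0.2767 M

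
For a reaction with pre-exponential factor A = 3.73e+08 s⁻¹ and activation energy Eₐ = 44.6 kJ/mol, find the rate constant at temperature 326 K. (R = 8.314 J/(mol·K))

2.66e+01 s⁻¹

Step 1: Use the Arrhenius equation: k = A × exp(-Eₐ/RT)
Step 2: Convert Eₐ to J/mol: 44.6 kJ/mol = 44600 J/mol
Step 3: Calculate the exponent: -Eₐ/(RT) = -44600/(8.314 × 326) = -16.45535
Step 4: k = 3.73e+08 × exp(-16.45535)
Step 5: k = 3.73e+08 × 7.13727e-08 = 2.6622e+01 s⁻¹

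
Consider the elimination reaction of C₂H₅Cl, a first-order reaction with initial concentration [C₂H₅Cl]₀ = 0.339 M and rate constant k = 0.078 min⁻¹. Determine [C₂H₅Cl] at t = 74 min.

0.001055 M

Step 1: For a first-order reaction: [C₂H₅Cl] = [C₂H₅Cl]₀ × e^(-kt)
Step 2: [C₂H₅Cl] = 0.339 × e^(-0.078 × 74)
Step 3: [C₂H₅Cl] = 0.339 × e^(-5.772)
Step 4: [C₂H₅Cl] = 0.339 × 0.00311352 = 0.001055 M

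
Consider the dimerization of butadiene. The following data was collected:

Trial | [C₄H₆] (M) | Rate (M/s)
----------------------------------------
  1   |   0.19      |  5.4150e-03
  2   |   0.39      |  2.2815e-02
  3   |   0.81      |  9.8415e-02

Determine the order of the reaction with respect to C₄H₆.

second order (2)

Step 1: Compare trials to find order n where rate₂/rate₁ = ([C₄H₆]₂/[C₄H₆]₁)^n
Step 2: rate₂/rate₁ = 2.2815e-02/5.4150e-03 = 4.213
Step 3: [C₄H₆]₂/[C₄H₆]₁ = 0.39/0.19 = 2.053
Step 4: n = ln(4.213)/ln(2.053) = 2.00 ≈ 2
Step 5: The reaction is second order in C₄H₆.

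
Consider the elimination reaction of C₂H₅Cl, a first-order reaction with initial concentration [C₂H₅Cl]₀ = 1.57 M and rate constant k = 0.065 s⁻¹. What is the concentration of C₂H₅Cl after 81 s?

0.008116 M

Step 1: For a first-order reaction: [C₂H₅Cl] = [C₂H₅Cl]₀ × e^(-kt)
Step 2: [C₂H₅Cl] = 1.57 × e^(-0.065 × 81)
Step 3: [C₂H₅Cl] = 1.57 × e^(-5.265)
Step 4: [C₂H₅Cl] = 1.57 × 0.00516939 = 0.008116 M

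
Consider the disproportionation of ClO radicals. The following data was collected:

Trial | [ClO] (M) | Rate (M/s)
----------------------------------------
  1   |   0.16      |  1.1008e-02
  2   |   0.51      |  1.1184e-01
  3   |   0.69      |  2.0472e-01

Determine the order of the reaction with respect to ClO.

second order (2)

Step 1: Compare trials to find order n where rate₂/rate₁ = ([ClO]₂/[ClO]₁)^n
Step 2: rate₂/rate₁ = 1.1184e-01/1.1008e-02 = 10.16
Step 3: [ClO]₂/[ClO]₁ = 0.51/0.16 = 3.188
Step 4: n = ln(10.16)/ln(3.188) = 2.00 ≈ 2
Step 5: The reaction is second order in ClO.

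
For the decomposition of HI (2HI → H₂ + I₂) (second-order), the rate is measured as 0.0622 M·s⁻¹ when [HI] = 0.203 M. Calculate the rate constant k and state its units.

1.509 M⁻¹·s⁻¹

Step 1: rate = k[HI]^2, so k = rate / [HI]^2.
Step 2: k = 0.0622 / (0.203)^2 = 0.0622 / 0.04121.
Step 3: k = 1.509 M⁻¹·s⁻¹.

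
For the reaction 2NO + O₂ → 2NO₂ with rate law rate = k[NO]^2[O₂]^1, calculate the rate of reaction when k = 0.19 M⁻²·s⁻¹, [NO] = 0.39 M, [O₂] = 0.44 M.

0.01272 M/s

Step 1: The rate law is rate = k[NO]^2[O₂]^1
Step 2: Substitute: rate = 0.19 × (0.39)^2 × (0.44)^1
Step 3: rate = 0.19 × 0.1521 × 0.44 = 0.0127156 M/s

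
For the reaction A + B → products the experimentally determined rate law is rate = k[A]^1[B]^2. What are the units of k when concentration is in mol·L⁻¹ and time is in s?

(mol·L⁻¹)⁻²·s⁻¹

Step 1: Overall order = 1 + 2 = 3.
Step 2: rate has units mol·L⁻¹·s⁻¹; [A]^1[B]^2 has units (mol·L⁻¹)^3.
Step 3: k = rate/([A]^1[B]^2), so units of k = (mol·L⁻¹)^(1-3)·s⁻¹ = (mol·L⁻¹)⁻²·s⁻¹.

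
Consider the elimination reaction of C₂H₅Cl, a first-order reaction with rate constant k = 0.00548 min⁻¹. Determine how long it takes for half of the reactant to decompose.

126.5 min

Step 1: For a first-order reaction, t₁/₂ = ln(2)/k
Step 2: t₁/₂ = ln(2)/0.00548
Step 3: t₁/₂ = 0.6931/0.00548 = 126.5 min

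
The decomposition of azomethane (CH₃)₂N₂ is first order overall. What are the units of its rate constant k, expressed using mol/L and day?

day⁻¹

Step 1: For overall order n, rate = k × (concentration)^n.
Step 2: Rate has units mol/L·day⁻¹; concentration term has units (mol/L)^1.
Step 3: k = rate / (concentration)^n, so units of k = (mol/L)^(1-1)·day⁻¹ = day⁻¹.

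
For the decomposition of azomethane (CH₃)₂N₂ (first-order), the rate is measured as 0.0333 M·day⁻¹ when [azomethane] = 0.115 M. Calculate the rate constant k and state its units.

0.2896 day⁻¹

Step 1: rate = k[azomethane]^1, so k = rate / [azomethane]^1.
Step 2: k = 0.0333 / (0.115)^1 = 0.0333 / 0.115.
Step 3: k = 0.2896 day⁻¹.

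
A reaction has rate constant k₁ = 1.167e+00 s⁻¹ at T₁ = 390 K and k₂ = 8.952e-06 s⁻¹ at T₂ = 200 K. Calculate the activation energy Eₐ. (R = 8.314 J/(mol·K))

40.2 kJ/mol

Step 1: Use the two-temperature Arrhenius form: ln(k₂/k₁) = -Eₐ/R × (1/T₂ - 1/T₁)
Step 2: ln(k₂/k₁) = ln(8.952e-06/1.167e+00) = ln(7.67095e-06) = -11.7781
Step 3: 1/T₂ - 1/T₁ = 1/200 - 1/390 = 2.435897e-03 K⁻¹
Step 4: Eₐ = -R × ln(k₂/k₁) / (1/T₂ - 1/T₁) = -8.314 × -11.7781 / 2.435897e-03
Step 5: Eₐ = 4.0200e+04 J/mol = 40.2 kJ/mol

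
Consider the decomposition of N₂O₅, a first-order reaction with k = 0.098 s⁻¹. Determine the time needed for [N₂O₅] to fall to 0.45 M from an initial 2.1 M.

15.72 s

Step 1: For first-order: t = ln([N₂O₅]₀/[N₂O₅])/k
Step 2: t = ln(2.1/0.45)/0.098
Step 3: t = ln(4.667)/0.098
Step 4: t = 1.54/0.098 = 15.72 s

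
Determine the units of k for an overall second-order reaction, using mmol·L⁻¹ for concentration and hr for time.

(mmol·L⁻¹)⁻¹·hr⁻¹

Step 1: For overall order n, rate = k × (concentration)^n.
Step 2: Rate has units mmol·L⁻¹·hr⁻¹; concentration term has units (mmol·L⁻¹)^2.
Step 3: k = rate / (concentration)^n, so units of k = (mmol·L⁻¹)^(1-2)·hr⁻¹ = (mmol·L⁻¹)⁻¹·hr⁻¹.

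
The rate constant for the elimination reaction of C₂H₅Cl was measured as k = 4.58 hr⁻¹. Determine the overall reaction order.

first order (1)

Step 1: The units of k for an nth-order reaction are (concentration)^(1-n)·(time)⁻¹.
Step 2: Here k has units hr⁻¹, so the concentration exponent is 0.
Step 3: 1 - n = 0 ⇒ n = 1. The reaction is first order.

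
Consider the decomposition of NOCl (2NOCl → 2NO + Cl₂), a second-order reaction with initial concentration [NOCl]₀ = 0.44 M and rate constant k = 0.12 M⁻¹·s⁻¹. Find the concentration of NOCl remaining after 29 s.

0.1738 M

Step 1: For a second-order reaction: 1/[NOCl] = 1/[NOCl]₀ + kt
Step 2: 1/[NOCl] = 1/0.44 + 0.12 × 29
Step 3: 1/[NOCl] = 2.273 + 3.48 = 5.753
Step 4: [NOCl] = 1/5.753 = 0.1738 M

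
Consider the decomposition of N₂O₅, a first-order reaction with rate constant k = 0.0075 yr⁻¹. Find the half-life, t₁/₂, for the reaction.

92.42 yr

Step 1: For a first-order reaction, t₁/₂ = ln(2)/k
Step 2: t₁/₂ = ln(2)/0.0075
Step 3: t₁/₂ = 0.6931/0.0075 = 92.42 yr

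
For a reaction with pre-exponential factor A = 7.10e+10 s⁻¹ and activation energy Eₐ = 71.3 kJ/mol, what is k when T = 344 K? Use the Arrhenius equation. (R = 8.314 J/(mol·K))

1.06e+00 s⁻¹

Step 1: Use the Arrhenius equation: k = A × exp(-Eₐ/RT)
Step 2: Convert Eₐ to J/mol: 71.3 kJ/mol = 71300 J/mol
Step 3: Calculate the exponent: -Eₐ/(RT) = -71300/(8.314 × 344) = -24.92993
Step 4: k = 7.10e+10 × exp(-24.92993)
Step 5: k = 7.10e+10 × 1.48960e-11 = 1.0576e+00 s⁻¹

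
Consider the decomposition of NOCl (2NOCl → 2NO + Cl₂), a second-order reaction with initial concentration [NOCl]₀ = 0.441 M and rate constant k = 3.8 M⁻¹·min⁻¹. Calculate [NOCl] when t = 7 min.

0.03464 M

Step 1: For a second-order reaction: 1/[NOCl] = 1/[NOCl]₀ + kt
Step 2: 1/[NOCl] = 1/0.441 + 3.8 × 7
Step 3: 1/[NOCl] = 2.268 + 26.6 = 28.87
Step 4: [NOCl] = 1/28.87 = 0.03464 M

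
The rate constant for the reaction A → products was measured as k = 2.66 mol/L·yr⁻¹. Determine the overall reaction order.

zeroth order (0)

Step 1: The units of k for an nth-order reaction are (concentration)^(1-n)·(time)⁻¹.
Step 2: Here k has units mol/L·yr⁻¹, so the concentration exponent is 1.
Step 3: 1 - n = 1 ⇒ n = 0. The reaction is zeroth order.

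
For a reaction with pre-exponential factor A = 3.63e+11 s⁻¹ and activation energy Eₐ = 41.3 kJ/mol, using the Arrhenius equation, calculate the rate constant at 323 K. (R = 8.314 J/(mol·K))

7.60e+04 s⁻¹

Step 1: Use the Arrhenius equation: k = A × exp(-Eₐ/RT)
Step 2: Convert Eₐ to J/mol: 41.3 kJ/mol = 41300 J/mol
Step 3: Calculate the exponent: -Eₐ/(RT) = -41300/(8.314 × 323) = -15.37933
Step 4: k = 3.63e+11 × exp(-15.37933)
Step 5: k = 3.63e+11 × 2.09335e-07 = 7.5989e+04 s⁻¹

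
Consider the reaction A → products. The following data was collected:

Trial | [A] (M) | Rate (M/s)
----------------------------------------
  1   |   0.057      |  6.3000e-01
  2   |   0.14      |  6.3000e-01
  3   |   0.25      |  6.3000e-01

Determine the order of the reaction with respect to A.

zeroth order (0)

Step 1: Compare trials - when concentration changes, rate stays constant.
Step 2: rate₂/rate₁ = 6.3000e-01/6.3000e-01 = 1
Step 3: [A]₂/[A]₁ = 0.14/0.057 = 2.456
Step 4: Since rate ratio ≈ (conc ratio)^0, the reaction is zeroth order.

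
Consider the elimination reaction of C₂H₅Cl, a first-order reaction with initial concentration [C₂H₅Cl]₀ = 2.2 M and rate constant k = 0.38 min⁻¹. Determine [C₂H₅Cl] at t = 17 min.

0.003443 M

Step 1: For a first-order reaction: [C₂H₅Cl] = [C₂H₅Cl]₀ × e^(-kt)
Step 2: [C₂H₅Cl] = 2.2 × e^(-0.38 × 17)
Step 3: [C₂H₅Cl] = 2.2 × e^(-6.46)
Step 4: [C₂H₅Cl] = 2.2 × 0.0015648 = 0.003443 M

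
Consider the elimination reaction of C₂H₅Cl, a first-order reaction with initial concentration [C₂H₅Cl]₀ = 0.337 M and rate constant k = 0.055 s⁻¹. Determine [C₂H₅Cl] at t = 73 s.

0.00608 M

Step 1: For a first-order reaction: [C₂H₅Cl] = [C₂H₅Cl]₀ × e^(-kt)
Step 2: [C₂H₅Cl] = 0.337 × e^(-0.055 × 73)
Step 3: [C₂H₅Cl] = 0.337 × e^(-4.015)
Step 4: [C₂H₅Cl] = 0.337 × 0.018043 = 0.00608 M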